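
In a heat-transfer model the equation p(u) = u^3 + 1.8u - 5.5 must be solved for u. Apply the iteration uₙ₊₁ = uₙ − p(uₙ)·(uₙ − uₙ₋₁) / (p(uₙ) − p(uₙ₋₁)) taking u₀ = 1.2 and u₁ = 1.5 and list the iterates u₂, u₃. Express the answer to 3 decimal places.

1.421, 1.430

p(1.2) = -1.61200, p(1.5) = 0.57500
u₂ = 1.50000 − 0.57500·(1.50000 − 1.20000) / (0.57500 − (-1.61200)) = 1.50000 − (0.17250)/(2.18700) = 1.42112
p(1.42112) = -0.07188
u₃ = 1.42112 − (-0.07188)·(1.42112 − 1.50000) / (-0.07188 − 0.57500) = 1.42112 − (0.00567)/(-0.64688) = 1.42989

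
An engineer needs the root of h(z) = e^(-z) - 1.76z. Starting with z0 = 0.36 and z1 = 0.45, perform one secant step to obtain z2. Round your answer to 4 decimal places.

0.3864

h(0.36) = 0.064076, h(0.45) = -0.154372
z2 = 0.450000 − (-0.154372)·(0.450000 − 0.360000) / (-0.154372 − 0.064076) = 0.450000 − (-0.013893)/(-0.218448) = 0.386399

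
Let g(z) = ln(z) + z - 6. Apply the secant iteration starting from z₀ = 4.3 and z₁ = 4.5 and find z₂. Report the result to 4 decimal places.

4.4967

g(4.3) = -0.241385, g(4.5) = 0.004077
z₂ = 4.500000 − 0.004077·(4.500000 − 4.300000) / (0.004077 − (-0.241385)) = 4.500000 − (0.000815)/(0.245462) = 4.496678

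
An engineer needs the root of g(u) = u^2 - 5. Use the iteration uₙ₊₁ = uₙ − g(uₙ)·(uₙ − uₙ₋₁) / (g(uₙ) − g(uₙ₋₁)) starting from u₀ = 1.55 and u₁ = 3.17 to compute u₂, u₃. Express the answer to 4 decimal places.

2.1003, 2.2120

g(1.55) = -2.597500, g(3.17) = 5.048900
u₂ = 3.170000 − 5.048900·(3.170000 − 1.550000) / (5.048900 − (-2.597500)) = 3.170000 − (8.179218)/(7.646400) = 2.100318
g(2.100318) = -0.588665
u₃ = 2.100318 − (-0.588665)·(2.100318 − 3.170000) / (-0.588665 − 5.048900) = 2.100318 − (0.629685)/(-5.637565) = 2.212012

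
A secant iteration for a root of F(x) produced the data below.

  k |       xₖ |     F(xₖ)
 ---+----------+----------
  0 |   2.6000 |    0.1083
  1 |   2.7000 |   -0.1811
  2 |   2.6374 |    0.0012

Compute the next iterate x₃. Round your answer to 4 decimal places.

x₃ = 2.6374 − 0.0012·(2.6374 − 2.7000) / (0.0012 − (-0.1811))
   = 2.6374 − (-0.000075)/(0.182300) = 2.637812

2.6378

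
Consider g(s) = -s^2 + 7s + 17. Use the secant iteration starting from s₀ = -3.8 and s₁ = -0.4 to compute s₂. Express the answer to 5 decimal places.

-1.65357

g(-3.8) = -24.0400000, g(-0.4) = 14.0400000
s₂ = -0.4000000 − 14.0400000·(-0.4000000 − (-3.8000000)) / (14.0400000 − (-24.0400000)) = -0.4000000 − (47.7360000)/(38.0800000) = -1.6535714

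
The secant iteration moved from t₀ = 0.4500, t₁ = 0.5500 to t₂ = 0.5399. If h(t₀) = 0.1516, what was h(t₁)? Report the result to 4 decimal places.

The secant line through (0.4500, 0.1516) and (0.5500, h(t₁)) crosses zero at t₂ = 0.5399.
So (0.4500, 0.1516), (0.5500, h(t₁)), (0.5399, 0) are collinear:
h(t₁) = 0.1516 · (0.5500 − 0.5399) / (0.4500 − 0.5399) = 0.1516 · (0.010100)/(-0.089900) = -0.017032

-0.0170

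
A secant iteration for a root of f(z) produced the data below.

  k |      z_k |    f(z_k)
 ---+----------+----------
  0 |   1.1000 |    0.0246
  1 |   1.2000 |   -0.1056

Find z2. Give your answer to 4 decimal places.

1.1189

z2 = 1.2000 − (-0.1056)·(1.2000 − 1.1000) / (-0.1056 − 0.0246)
   = 1.2000 − (-0.010560)/(-0.130200) = 1.118894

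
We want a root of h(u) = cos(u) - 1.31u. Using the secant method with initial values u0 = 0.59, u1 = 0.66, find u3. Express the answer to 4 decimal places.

0.6209

h(0.59) = 0.058041, h(0.66) = -0.074608
u2 = 0.660000 − (-0.074608)·(0.660000 − 0.590000) / (-0.074608 − 0.058041) = 0.660000 − (-0.005223)/(-0.132648) = 0.620629
h(0.620629) = 0.000489
u3 = 0.620629 − 0.000489·(0.620629 − 0.660000) / (0.000489 − (-0.074608)) = 0.620629 − (-0.000019)/(0.075097) = 0.620885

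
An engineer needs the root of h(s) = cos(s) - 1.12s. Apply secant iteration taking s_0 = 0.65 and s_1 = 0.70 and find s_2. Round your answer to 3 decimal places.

h(0.65) = 0.06808, h(0.70) = -0.01916
s_2 = 0.70000 − (-0.01916)·(0.70000 − 0.65000) / (-0.01916 − 0.06808) = 0.70000 − (-0.00096)/(-0.08724) = 0.68902

0.689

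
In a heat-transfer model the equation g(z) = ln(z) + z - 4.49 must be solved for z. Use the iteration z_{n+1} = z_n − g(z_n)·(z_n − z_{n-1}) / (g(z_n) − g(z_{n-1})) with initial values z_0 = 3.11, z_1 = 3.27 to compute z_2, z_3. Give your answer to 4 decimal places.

g(3.11) = -0.245377, g(3.27) = -0.035210
z_2 = 3.270000 − (-0.035210)·(3.270000 − 3.110000) / (-0.035210 − (-0.245377)) = 3.270000 − (-0.005634)/(0.210167) = 3.296805
g(3.296805) = -0.000241
z_3 = 3.296805 − (-0.000241)·(3.296805 − 3.270000) / (-0.000241 − (-0.035210)) = 3.296805 − (-0.000006)/(0.034969) = 3.296990

3.2968, 3.2970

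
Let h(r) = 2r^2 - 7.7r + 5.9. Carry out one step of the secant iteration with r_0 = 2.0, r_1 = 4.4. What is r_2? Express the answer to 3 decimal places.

h(2.0) = -1.50000, h(4.4) = 10.74000
r_2 = 4.40000 − 10.74000·(4.40000 − 2.00000) / (10.74000 − (-1.50000)) = 4.40000 − (25.77600)/(12.24000) = 2.29412

2.294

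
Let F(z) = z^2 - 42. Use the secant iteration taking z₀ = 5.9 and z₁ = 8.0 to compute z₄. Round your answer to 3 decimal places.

F(5.9) = -7.19000, F(8.0) = 22.00000
z₂ = 8.00000 − 22.00000·(8.00000 − 5.90000) / (22.00000 − (-7.19000)) = 8.00000 − (46.20000)/(29.19000) = 6.41727
F(6.41727) = -0.81869
z₃ = 6.41727 − (-0.81869)·(6.41727 − 8.00000) / (-0.81869 − 22.00000) = 6.41727 − (1.29578)/(-22.81869) = 6.47405
F(6.47405) = -0.08665
z₄ = 6.47405 − (-0.08665)·(6.47405 − 6.41727) / (-0.08665 − (-0.81869)) = 6.47405 − (-0.00492)/(0.73204) = 6.48077

6.481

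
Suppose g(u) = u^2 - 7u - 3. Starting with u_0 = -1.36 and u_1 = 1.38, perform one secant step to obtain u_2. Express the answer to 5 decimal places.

g(-1.36) = 8.3696000, g(1.38) = -10.7556000
u_2 = 1.3800000 − (-10.7556000)·(1.3800000 − (-1.3600000)) / (-10.7556000 − 8.3696000) = 1.3800000 − (-29.4703440)/(-19.1252000) = -0.1609169

-0.16092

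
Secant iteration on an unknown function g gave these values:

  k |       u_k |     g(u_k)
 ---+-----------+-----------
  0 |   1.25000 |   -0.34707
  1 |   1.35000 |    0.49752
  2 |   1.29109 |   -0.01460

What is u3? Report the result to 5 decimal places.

1.29277

u3 = 1.29109 − (-0.01460)·(1.29109 − 1.35000) / (-0.01460 − 0.49752)
   = 1.29109 − (0.0008601)/(-0.5121200) = 1.2927695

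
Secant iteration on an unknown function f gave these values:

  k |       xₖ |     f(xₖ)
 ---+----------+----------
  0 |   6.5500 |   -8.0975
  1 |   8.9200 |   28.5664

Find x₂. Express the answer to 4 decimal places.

7.0734

x₂ = 8.9200 − 28.5664·(8.9200 − 6.5500) / (28.5664 − (-8.0975))
   = 8.9200 − (67.702368)/(36.663900) = 7.073432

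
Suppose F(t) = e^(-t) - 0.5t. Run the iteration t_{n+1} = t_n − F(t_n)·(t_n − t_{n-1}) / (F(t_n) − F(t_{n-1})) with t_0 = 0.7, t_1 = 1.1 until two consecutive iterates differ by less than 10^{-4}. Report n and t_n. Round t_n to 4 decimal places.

F(0.7) = 0.146585, F(1.1) = -0.217129
t_2 = 1.100000 − (-0.217129)·(0.400000)/(-0.363714) = 0.861209;  |Δ| = 0.238791
F(0.861209) = -0.007954
t_3 = 0.861209 − (-0.007954)·(-0.238791)/(0.209175) = 0.852129;  |Δ| = 0.009080
F(0.852129) = 0.000441
t_4 = 0.852129 − 0.000441·(-0.009080)/(0.008395) = 0.852606;  |Δ| = 0.000477
F(0.852606) = -0.000001
t_5 = 0.852606 − (-0.000001)·(0.000477)/(-0.000442) = 0.852606;  |Δ| = 0.000001
|t_5 − t_4| = 0.000001 < 10^{-4}

n = 5, t_n = 0.8526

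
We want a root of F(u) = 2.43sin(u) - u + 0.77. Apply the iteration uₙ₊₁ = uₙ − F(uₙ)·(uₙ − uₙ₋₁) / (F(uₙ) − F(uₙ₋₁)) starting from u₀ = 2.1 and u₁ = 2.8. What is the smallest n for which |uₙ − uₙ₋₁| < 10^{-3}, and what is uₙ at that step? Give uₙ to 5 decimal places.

F(2.1) = 0.7675988, F(2.8) = -1.2159788
u₂ = 2.8000000 − (-1.2159788)·(0.7000000)/(-1.9835776) = 2.3708839;  |Δ| = 0.4291161
F(2.3708839) = 0.0919609
u₃ = 2.3708839 − 0.0919609·(-0.4291161)/(1.3079397) = 2.4010549;  |Δ| = 0.0301710
F(2.4010549) = 0.0084295
u₄ = 2.4010549 − 0.0084295·(0.0301710)/(-0.0835314) = 2.4040996;  |Δ| = 0.0030447
F(2.4040996) = -0.0000837
u₅ = 2.4040996 − (-0.0000837)·(0.0030447)/(-0.0085132) = 2.4040696;  |Δ| = 0.0000299
|u₅ − u₄| = 0.0000299 < 10^{-3}

n = 5, uₙ = 2.40407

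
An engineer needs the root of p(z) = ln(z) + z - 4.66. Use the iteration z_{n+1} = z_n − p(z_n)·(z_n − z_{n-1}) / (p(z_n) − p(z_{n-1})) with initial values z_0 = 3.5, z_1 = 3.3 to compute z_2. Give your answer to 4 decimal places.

3.4283

p(3.5) = 0.092763, p(3.3) = -0.166078
z_2 = 3.300000 − (-0.166078)·(3.300000 − 3.500000) / (-0.166078 − 0.092763) = 3.300000 − (0.033216)/(-0.258841) = 3.428324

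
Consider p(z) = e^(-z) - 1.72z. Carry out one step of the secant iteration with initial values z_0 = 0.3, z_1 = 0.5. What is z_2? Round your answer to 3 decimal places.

0.394

p(0.3) = 0.22482, p(0.5) = -0.25347
z_2 = 0.50000 − (-0.25347)·(0.50000 − 0.30000) / (-0.25347 − 0.22482) = 0.50000 − (-0.05069)/(-0.47829) = 0.39401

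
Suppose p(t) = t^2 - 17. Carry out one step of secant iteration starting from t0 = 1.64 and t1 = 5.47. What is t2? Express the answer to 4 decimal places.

p(1.64) = -14.310400, p(5.47) = 12.920900
t2 = 5.470000 − 12.920900·(5.470000 − 1.640000) / (12.920900 − (-14.310400)) = 5.470000 − (49.487047)/(27.231300) = 3.652714

3.6527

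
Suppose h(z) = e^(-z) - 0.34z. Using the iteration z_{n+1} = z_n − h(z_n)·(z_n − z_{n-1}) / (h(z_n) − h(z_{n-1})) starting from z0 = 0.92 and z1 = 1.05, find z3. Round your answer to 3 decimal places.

1.040

h(0.92) = 0.08572, h(1.05) = -0.00706
z2 = 1.05000 − (-0.00706)·(1.05000 − 0.92000) / (-0.00706 − 0.08572) = 1.05000 − (-0.00092)/(-0.09278) = 1.04010
h(1.04010) = -0.00022
z3 = 1.04010 − (-0.00022)·(1.04010 − 1.05000) / (-0.00022 − (-0.00706)) = 1.04010 − (0.00000)/(0.00684) = 1.03979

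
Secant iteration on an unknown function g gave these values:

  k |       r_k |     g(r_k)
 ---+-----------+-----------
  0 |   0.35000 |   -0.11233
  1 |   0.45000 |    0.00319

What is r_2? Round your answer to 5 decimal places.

r_2 = 0.45000 − 0.00319·(0.45000 − 0.35000) / (0.00319 − (-0.11233))
   = 0.45000 − (0.0003190)/(0.1155200) = 0.4472386

0.44724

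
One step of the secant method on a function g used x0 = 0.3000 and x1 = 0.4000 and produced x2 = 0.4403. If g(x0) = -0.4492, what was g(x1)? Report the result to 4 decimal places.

-0.1290

The secant line through (0.3000, -0.4492) and (0.4000, g(x1)) crosses zero at x2 = 0.4403.
So (0.3000, -0.4492), (0.4000, g(x1)), (0.4403, 0) are collinear:
g(x1) = -0.4492 · (0.4000 − 0.4403) / (0.3000 − 0.4403) = -0.4492 · (-0.040300)/(-0.140300) = -0.129029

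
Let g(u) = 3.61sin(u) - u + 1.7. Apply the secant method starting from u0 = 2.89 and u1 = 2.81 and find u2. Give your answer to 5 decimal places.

2.82464

g(2.89) = -0.2913021, g(2.81) = 0.0652331
u2 = 2.8100000 − 0.0652331·(2.8100000 − 2.8900000) / (0.0652331 − (-0.2913021)) = 2.8100000 − (-0.0052186)/(0.3565352) = 2.8246371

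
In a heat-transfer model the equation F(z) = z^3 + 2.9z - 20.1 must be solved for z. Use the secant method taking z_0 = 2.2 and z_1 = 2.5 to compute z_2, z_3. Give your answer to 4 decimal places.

2.3576, 2.3653

F(2.2) = -3.072000, F(2.5) = 2.775000
z_2 = 2.500000 − 2.775000·(2.500000 − 2.200000) / (2.775000 − (-3.072000)) = 2.500000 − (0.832500)/(5.847000) = 2.357619
F(2.357619) = -0.158387
z_3 = 2.357619 − (-0.158387)·(2.357619 − 2.500000) / (-0.158387 − 2.775000) = 2.357619 − (0.022551)/(-2.933387) = 2.365307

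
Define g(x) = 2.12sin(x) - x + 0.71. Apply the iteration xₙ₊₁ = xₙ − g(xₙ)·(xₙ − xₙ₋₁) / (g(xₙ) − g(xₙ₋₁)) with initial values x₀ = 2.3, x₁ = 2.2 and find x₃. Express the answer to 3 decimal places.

g(2.3) = -0.00910, g(2.2) = 0.22401
x₂ = 2.20000 − 0.22401·(2.20000 − 2.30000) / (0.22401 − (-0.00910)) = 2.20000 − (-0.02240)/(0.23312) = 2.29609
g(2.29609) = 0.00031
x₃ = 2.29609 − 0.00031·(2.29609 − 2.20000) / (0.00031 − 0.22401) = 2.29609 − (0.00003)/(-0.22371) = 2.29623

2.296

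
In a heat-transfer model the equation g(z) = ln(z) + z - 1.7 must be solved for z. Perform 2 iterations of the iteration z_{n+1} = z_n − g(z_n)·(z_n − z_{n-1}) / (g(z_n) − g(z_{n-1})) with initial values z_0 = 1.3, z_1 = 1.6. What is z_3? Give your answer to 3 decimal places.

g(1.3) = -0.13764, g(1.6) = 0.37000
z_2 = 1.60000 − 0.37000·(1.60000 − 1.30000) / (0.37000 − (-0.13764)) = 1.60000 − (0.11100)/(0.50764) = 1.38134
g(1.38134) = 0.00439
z_3 = 1.38134 − 0.00439·(1.38134 − 1.60000) / (0.00439 − 0.37000) = 1.38134 − (-0.00096)/(-0.36561) = 1.37871

1.379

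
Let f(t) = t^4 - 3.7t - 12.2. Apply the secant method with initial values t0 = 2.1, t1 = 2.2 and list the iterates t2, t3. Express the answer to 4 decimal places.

f(2.1) = -0.521900, f(2.2) = 3.085600
t2 = 2.200000 − 3.085600·(2.200000 − 2.100000) / (3.085600 − (-0.521900)) = 2.200000 − (0.308560)/(3.607500) = 2.114467
f(2.114467) = -0.033946
t3 = 2.114467 − (-0.033946)·(2.114467 − 2.200000) / (-0.033946 − 3.085600) = 2.114467 − (0.002904)/(-3.119546) = 2.115398

2.1145, 2.1154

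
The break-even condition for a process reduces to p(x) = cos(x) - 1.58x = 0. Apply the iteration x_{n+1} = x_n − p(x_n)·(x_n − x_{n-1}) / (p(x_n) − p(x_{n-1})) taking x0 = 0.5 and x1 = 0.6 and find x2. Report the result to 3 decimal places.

0.542

p(0.5) = 0.08758, p(0.6) = -0.12266
x2 = 0.60000 − (-0.12266)·(0.60000 − 0.50000) / (-0.12266 − 0.08758) = 0.60000 − (-0.01227)/(-0.21025) = 0.54166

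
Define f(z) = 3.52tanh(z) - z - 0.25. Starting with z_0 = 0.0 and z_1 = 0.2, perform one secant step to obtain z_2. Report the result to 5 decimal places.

0.10106

f(0.0) = -0.2500000, f(0.2) = 0.2447611
z_2 = 0.2000000 − 0.2447611·(0.2000000 − 0.0000000) / (0.2447611 − (-0.2500000)) = 0.2000000 − (0.0489522)/(0.4947611) = 0.1010589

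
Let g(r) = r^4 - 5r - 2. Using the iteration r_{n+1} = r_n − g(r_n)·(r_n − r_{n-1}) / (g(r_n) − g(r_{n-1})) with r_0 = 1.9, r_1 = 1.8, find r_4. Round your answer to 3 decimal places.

g(1.9) = 1.53210, g(1.8) = -0.50240
r_2 = 1.80000 − (-0.50240)·(1.80000 − 1.90000) / (-0.50240 − 1.53210) = 1.80000 − (0.05024)/(-2.03450) = 1.82469
g(1.82469) = -0.03784
r_3 = 1.82469 − (-0.03784)·(1.82469 − 1.80000) / (-0.03784 − (-0.50240)) = 1.82469 − (-0.00093)/(0.46456) = 1.82671
g(1.82671) = 0.00106
r_4 = 1.82671 − 0.00106·(1.82671 − 1.82469) / (0.00106 − (-0.03784)) = 1.82671 − (0.00000)/(0.03891) = 1.82665

1.827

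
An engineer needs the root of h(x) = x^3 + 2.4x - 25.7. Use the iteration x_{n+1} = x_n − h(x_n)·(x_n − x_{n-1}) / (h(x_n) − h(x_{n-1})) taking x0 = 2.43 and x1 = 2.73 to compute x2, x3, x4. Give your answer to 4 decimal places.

h(2.43) = -5.519093, h(2.73) = 1.198417
x2 = 2.730000 − 1.198417·(2.730000 − 2.430000) / (1.198417 − (-5.519093)) = 2.730000 − (0.359525)/(6.717510) = 2.676479
h(2.676479) = -0.103377
x3 = 2.676479 − (-0.103377)·(2.676479 − 2.730000) / (-0.103377 − 1.198417) = 2.676479 − (0.005533)/(-1.301794) = 2.680730
h(2.680730) = -0.001694
x4 = 2.680730 − (-0.001694)·(2.680730 − 2.676479) / (-0.001694 − (-0.103377)) = 2.680730 − (-0.000007)/(0.101683) = 2.680800

2.6765, 2.6807, 2.6808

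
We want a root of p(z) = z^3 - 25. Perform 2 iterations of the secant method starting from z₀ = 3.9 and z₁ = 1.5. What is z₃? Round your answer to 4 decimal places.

p(3.9) = 34.319000, p(1.5) = -21.625000
z₂ = 1.500000 − (-21.625000)·(1.500000 − 3.900000) / (-21.625000 − 34.319000) = 1.500000 − (51.900000)/(-55.944000) = 2.427713
p(2.427713) = -10.691561
z₃ = 2.427713 − (-10.691561)·(2.427713 − 1.500000) / (-10.691561 − (-21.625000)) = 2.427713 − (-9.918705)/(10.933439) = 3.334903

3.3349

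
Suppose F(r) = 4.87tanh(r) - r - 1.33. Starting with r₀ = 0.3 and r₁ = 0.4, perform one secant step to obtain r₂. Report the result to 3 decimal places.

0.364

F(0.3) = -0.21131, F(0.4) = 0.12035
r₂ = 0.40000 − 0.12035·(0.40000 − 0.30000) / (0.12035 − (-0.21131)) = 0.40000 − (0.01204)/(0.33166) = 0.36371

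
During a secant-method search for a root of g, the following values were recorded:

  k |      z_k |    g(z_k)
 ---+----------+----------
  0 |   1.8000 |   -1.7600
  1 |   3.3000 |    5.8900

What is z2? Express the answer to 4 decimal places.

2.1451

z2 = 3.3000 − 5.8900·(3.3000 − 1.8000) / (5.8900 − (-1.7600))
   = 3.3000 − (8.835000)/(7.650000) = 2.145098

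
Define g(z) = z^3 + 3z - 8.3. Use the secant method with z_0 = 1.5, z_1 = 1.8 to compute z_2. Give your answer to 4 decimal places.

1.5380

g(1.5) = -0.425000, g(1.8) = 2.932000
z_2 = 1.800000 − 2.932000·(1.800000 − 1.500000) / (2.932000 − (-0.425000)) = 1.800000 − (0.879600)/(3.357000) = 1.537980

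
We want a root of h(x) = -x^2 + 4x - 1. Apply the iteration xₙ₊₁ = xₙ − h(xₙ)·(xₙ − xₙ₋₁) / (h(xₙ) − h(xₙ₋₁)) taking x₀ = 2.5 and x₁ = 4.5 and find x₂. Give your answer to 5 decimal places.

3.41667

h(2.5) = 2.7500000, h(4.5) = -3.2500000
x₂ = 4.5000000 − (-3.2500000)·(4.5000000 − 2.5000000) / (-3.2500000 − 2.7500000) = 4.5000000 − (-6.5000000)/(-6.0000000) = 3.4166667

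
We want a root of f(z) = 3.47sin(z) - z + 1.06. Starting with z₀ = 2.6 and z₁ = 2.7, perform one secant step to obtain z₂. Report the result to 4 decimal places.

f(2.6) = 0.248790, f(2.7) = -0.156992
z₂ = 2.700000 − (-0.156992)·(2.700000 − 2.600000) / (-0.156992 − 0.248790) = 2.700000 − (-0.015699)/(-0.405782) = 2.661311

2.6613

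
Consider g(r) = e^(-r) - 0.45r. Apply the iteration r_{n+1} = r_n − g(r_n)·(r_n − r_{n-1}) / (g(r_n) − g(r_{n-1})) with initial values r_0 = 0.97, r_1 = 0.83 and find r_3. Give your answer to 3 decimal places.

0.902

g(0.97) = -0.05742, g(0.83) = 0.06255
r_2 = 0.83000 − 0.06255·(0.83000 − 0.97000) / (0.06255 − (-0.05742)) = 0.83000 − (-0.00876)/(0.11997) = 0.90299
g(0.90299) = -0.00099
r_3 = 0.90299 − (-0.00099)·(0.90299 − 0.83000) / (-0.00099 − 0.06255) = 0.90299 − (-0.00007)/(-0.06354) = 0.90185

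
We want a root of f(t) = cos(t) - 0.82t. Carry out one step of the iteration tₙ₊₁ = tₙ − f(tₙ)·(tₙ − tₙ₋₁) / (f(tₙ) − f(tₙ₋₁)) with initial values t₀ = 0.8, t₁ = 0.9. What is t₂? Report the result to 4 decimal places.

0.8259

f(0.8) = 0.040707, f(0.9) = -0.116390
t₂ = 0.900000 − (-0.116390)·(0.900000 − 0.800000) / (-0.116390 − 0.040707) = 0.900000 − (-0.011639)/(-0.157097) = 0.825912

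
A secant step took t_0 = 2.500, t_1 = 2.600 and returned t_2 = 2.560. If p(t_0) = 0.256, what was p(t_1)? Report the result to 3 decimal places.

-0.171

The secant line through (2.500, 0.256) and (2.600, p(t_1)) crosses zero at t_2 = 2.560.
So (2.500, 0.256), (2.600, p(t_1)), (2.560, 0) are collinear:
p(t_1) = 0.256 · (2.600 − 2.560) / (2.500 − 2.560) = 0.256 · (0.04000)/(-0.06000) = -0.17067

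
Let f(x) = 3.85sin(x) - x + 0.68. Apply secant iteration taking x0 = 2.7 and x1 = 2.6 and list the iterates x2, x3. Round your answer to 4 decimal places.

f(2.7) = -0.374587, f(2.6) = 0.064680
x2 = 2.600000 − 0.064680·(2.600000 − 2.700000) / (0.064680 − (-0.374587)) = 2.600000 − (-0.006468)/(0.439268) = 2.614725
f(2.614725) = 0.001166
x3 = 2.614725 − 0.001166·(2.614725 − 2.600000) / (0.001166 − 0.064680) = 2.614725 − (0.000017)/(-0.063515) = 2.614995

2.6147, 2.6150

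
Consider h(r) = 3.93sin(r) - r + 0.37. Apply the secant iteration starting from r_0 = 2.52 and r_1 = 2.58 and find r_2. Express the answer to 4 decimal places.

h(2.52) = 0.138559, h(2.58) = -0.117138
r_2 = 2.580000 − (-0.117138)·(2.580000 − 2.520000) / (-0.117138 − 0.138559) = 2.580000 − (-0.007028)/(-0.255697) = 2.552513

2.5525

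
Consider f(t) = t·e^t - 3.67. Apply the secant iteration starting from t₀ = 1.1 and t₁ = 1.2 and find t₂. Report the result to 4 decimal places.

1.1538

f(1.1) = -0.365417, f(1.2) = 0.314140
t₂ = 1.200000 − 0.314140·(1.200000 − 1.100000) / (0.314140 − (-0.365417)) = 1.200000 − (0.031414)/(0.679558) = 1.153773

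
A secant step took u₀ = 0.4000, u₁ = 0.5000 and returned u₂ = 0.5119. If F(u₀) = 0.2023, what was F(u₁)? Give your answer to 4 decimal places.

0.0215

The secant line through (0.4000, 0.2023) and (0.5000, F(u₁)) crosses zero at u₂ = 0.5119.
So (0.4000, 0.2023), (0.5000, F(u₁)), (0.5119, 0) are collinear:
F(u₁) = 0.2023 · (0.5000 − 0.5119) / (0.4000 − 0.5119) = 0.2023 · (-0.011900)/(-0.111900) = 0.021514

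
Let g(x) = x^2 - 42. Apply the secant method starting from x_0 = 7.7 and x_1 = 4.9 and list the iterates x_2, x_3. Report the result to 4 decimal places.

6.3278, 6.5023

g(7.7) = 17.290000, g(4.9) = -17.990000
x_2 = 4.900000 − (-17.990000)·(4.900000 − 7.700000) / (-17.990000 − 17.290000) = 4.900000 − (50.372000)/(-35.280000) = 6.327778
g(6.327778) = -1.959228
x_3 = 6.327778 − (-1.959228)·(6.327778 − 4.900000) / (-1.959228 − (-17.990000)) = 6.327778 − (-2.797343)/(16.030772) = 6.502276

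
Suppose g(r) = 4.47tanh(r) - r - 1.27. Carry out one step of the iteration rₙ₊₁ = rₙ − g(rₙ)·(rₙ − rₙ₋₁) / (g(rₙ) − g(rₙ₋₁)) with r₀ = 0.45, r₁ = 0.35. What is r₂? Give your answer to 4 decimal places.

g(0.45) = 0.165889, g(0.35) = -0.116401
r₂ = 0.350000 − (-0.116401)·(0.350000 − 0.450000) / (-0.116401 − 0.165889) = 0.350000 − (0.011640)/(-0.282290) = 0.391235

0.3912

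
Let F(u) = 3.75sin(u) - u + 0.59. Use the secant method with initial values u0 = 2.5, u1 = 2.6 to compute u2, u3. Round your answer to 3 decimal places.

2.581, 2.582

F(2.5) = 0.33427, F(2.6) = -0.07687
u2 = 2.60000 − (-0.07687)·(2.60000 − 2.50000) / (-0.07687 − 0.33427) = 2.60000 − (-0.00769)/(-0.41114) = 2.58130
F(2.58130) = 0.00156
u3 = 2.58130 − 0.00156·(2.58130 − 2.60000) / (0.00156 − (-0.07687)) = 2.58130 − (-0.00003)/(0.07843) = 2.58168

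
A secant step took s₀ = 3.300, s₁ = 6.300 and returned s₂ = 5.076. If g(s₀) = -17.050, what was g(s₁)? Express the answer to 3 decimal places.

11.751

The secant line through (3.300, -17.050) and (6.300, g(s₁)) crosses zero at s₂ = 5.076.
So (3.300, -17.050), (6.300, g(s₁)), (5.076, 0) are collinear:
g(s₁) = -17.050 · (6.300 − 5.076) / (3.300 − 5.076) = -17.050 · (1.22400)/(-1.77600) = 11.75068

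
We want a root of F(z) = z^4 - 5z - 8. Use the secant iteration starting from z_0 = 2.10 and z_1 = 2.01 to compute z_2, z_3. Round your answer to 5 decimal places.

F(2.10) = 0.9481000, F(2.01) = -1.7275920
z_2 = 2.0100000 − (-1.7275920)·(2.0100000 − 2.1000000) / (-1.7275920 − 0.9481000) = 2.0100000 − (0.1554833)/(-2.6756920) = 2.0681096
F(2.0681096) = -0.0471589
z_3 = 2.0681096 − (-0.0471589)·(2.0681096 − 2.0100000) / (-0.0471589 − (-1.7275920)) = 2.0681096 − (-0.0027404)/(1.6804331) = 2.0697403

2.06811, 2.06974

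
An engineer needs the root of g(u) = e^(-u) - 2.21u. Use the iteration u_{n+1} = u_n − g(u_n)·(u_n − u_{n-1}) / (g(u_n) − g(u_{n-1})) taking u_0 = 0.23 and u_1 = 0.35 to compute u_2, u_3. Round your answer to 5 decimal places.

g(0.23) = 0.2862336, g(0.35) = -0.0688119
u_2 = 0.3500000 − (-0.0688119)·(0.3500000 − 0.2300000) / (-0.0688119 − 0.2862336) = 0.3500000 − (-0.0082574)/(-0.3550455) = 0.3267426
g(0.3267426) = -0.0008318
u_3 = 0.3267426 − (-0.0008318)·(0.3267426 − 0.3500000) / (-0.0008318 − (-0.0688119)) = 0.3267426 − (0.0000193)/(0.0679801) = 0.3264580

0.32674, 0.32646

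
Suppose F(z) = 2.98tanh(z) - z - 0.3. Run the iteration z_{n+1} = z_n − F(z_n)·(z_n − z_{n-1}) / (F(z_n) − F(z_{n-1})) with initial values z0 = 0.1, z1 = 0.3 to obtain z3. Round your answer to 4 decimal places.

F(0.1) = -0.102989, F(0.3) = 0.268112
z2 = 0.300000 − 0.268112·(0.300000 − 0.100000) / (0.268112 − (-0.102989)) = 0.300000 − (0.053622)/(0.371101) = 0.155505
F(0.155505) = 0.004200
z3 = 0.155505 − 0.004200·(0.155505 − 0.300000) / (0.004200 − 0.268112) = 0.155505 − (-0.000607)/(-0.263912) = 0.153205

0.1532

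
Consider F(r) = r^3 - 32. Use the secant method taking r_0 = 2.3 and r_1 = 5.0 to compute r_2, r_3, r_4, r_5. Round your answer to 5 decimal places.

F(2.3) = -19.8330000, F(5.0) = 93.0000000
r_2 = 5.0000000 − 93.0000000·(5.0000000 − 2.3000000) / (93.0000000 − (-19.8330000)) = 5.0000000 − (251.1000000)/(112.8330000) = 2.7745872
F(2.7745872) = -10.6403002
r_3 = 2.7745872 − (-10.6403002)·(2.7745872 − 5.0000000) / (-10.6403002 − 93.0000000) = 2.7745872 − (23.6790599)/(-103.6403002) = 3.0030607
F(3.0030607) = -4.9172767
r_4 = 3.0030607 − (-4.9172767)·(3.0030607 − 2.7745872) / (-4.9172767 − (-10.6403002)) = 3.0030607 − (-1.1234673)/(5.7230234) = 3.1993673
F(3.1993673) = 0.7485676
r_5 = 3.1993673 − 0.7485676·(3.1993673 − 3.0030607) / (0.7485676 − (-4.9172767)) = 3.1993673 − (0.1469488)/(5.6658444) = 3.1734314

2.77459, 3.00306, 3.19937, 3.17343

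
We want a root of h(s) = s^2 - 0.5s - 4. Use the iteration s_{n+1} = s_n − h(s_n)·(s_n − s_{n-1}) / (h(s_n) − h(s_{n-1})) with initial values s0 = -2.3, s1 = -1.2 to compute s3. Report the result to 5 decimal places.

-1.77817

h(-2.3) = 2.4400000, h(-1.2) = -1.9600000
s2 = -1.2000000 − (-1.9600000)·(-1.2000000 − (-2.3000000)) / (-1.9600000 − 2.4400000) = -1.2000000 − (-2.1560000)/(-4.4000000) = -1.6900000
h(-1.6900000) = -0.2989000
s3 = -1.6900000 − (-0.2989000)·(-1.6900000 − (-1.2000000)) / (-0.2989000 − (-1.9600000)) = -1.6900000 − (0.1464610)/(1.6611000) = -1.7781711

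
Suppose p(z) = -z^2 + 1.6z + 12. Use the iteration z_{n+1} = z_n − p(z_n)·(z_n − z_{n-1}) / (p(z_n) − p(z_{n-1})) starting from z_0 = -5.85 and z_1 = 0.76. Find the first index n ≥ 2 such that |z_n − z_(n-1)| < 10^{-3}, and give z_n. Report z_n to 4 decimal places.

n = 8, z_n = -2.7553

p(-5.85) = -31.582500, p(0.76) = 12.638400
z_2 = 0.760000 − 12.638400·(6.610000)/(44.220900) = -1.129148;  |Δ| = 1.889148
p(-1.129148) = 8.918388
z_3 = -1.129148 − 8.918388·(-1.889148)/(-3.720012) = -5.658207;  |Δ| = 4.529059
p(-5.658207) = -29.068442
z_4 = -5.658207 − (-29.068442)·(-4.529059)/(-37.986830) = -2.192461;  |Δ| = 3.465746
p(-2.192461) = 3.685174
z_5 = -2.192461 − 3.685174·(3.465746)/(32.753616) = -2.582399;  |Δ| = 0.389938
p(-2.582399) = 1.199374
z_6 = -2.582399 − 1.199374·(-0.389938)/(-2.485800) = -2.770541;  |Δ| = 0.188141
p(-2.770541) = -0.108761
z_7 = -2.770541 − (-0.108761)·(-0.188141)/(-1.308135) = -2.754898;  |Δ| = 0.015642
p(-2.754898) = 0.002698
z_8 = -2.754898 − 0.002698·(0.015642)/(0.111459) = -2.755277;  |Δ| = 0.000379
|z_8 − z_7| = 0.000379 < 10^{-3}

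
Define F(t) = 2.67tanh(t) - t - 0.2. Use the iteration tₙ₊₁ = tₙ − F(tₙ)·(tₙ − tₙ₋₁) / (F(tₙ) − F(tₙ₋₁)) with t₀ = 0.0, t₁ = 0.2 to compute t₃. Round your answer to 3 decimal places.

0.121

F(0.0) = -0.20000, F(0.2) = 0.12699
t₂ = 0.20000 − 0.12699·(0.20000 − 0.00000) / (0.12699 − (-0.20000)) = 0.20000 − (0.02540)/(0.32699) = 0.12233
F(0.12233) = 0.00267
t₃ = 0.12233 − 0.00267·(0.12233 − 0.20000) / (0.00267 − 0.12699) = 0.12233 − (-0.00021)/(-0.12433) = 0.12066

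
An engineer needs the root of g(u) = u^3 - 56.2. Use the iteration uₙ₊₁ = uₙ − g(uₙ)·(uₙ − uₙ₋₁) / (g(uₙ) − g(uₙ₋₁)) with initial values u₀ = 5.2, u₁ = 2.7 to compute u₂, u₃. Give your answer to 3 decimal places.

3.455, 3.979

g(5.2) = 84.40800, g(2.7) = -36.51700
u₂ = 2.70000 − (-36.51700)·(2.70000 − 5.20000) / (-36.51700 − 84.40800) = 2.70000 − (91.29250)/(-120.92500) = 3.45495
g(3.45495) = -14.95932
u₃ = 3.45495 − (-14.95932)·(3.45495 − 2.70000) / (-14.95932 − (-36.51700)) = 3.45495 − (-11.29356)/(21.55768) = 3.97883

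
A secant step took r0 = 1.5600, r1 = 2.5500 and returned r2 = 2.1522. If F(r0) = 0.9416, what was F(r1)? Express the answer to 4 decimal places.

The secant line through (1.5600, 0.9416) and (2.5500, F(r1)) crosses zero at r2 = 2.1522.
So (1.5600, 0.9416), (2.5500, F(r1)), (2.1522, 0) are collinear:
F(r1) = 0.9416 · (2.5500 − 2.1522) / (1.5600 − 2.1522) = 0.9416 · (0.397800)/(-0.592200) = -0.632503

-0.6325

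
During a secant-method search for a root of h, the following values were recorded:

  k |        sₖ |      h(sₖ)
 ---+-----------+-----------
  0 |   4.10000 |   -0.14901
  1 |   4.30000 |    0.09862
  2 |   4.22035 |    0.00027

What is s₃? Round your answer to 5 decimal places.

4.22013

s₃ = 4.22035 − 0.00027·(4.22035 − 4.30000) / (0.00027 − 0.09862)
   = 4.22035 − (-0.0000215)/(-0.0983500) = 4.2201313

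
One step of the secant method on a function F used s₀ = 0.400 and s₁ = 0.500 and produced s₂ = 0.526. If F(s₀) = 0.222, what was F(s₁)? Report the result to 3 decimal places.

The secant line through (0.400, 0.222) and (0.500, F(s₁)) crosses zero at s₂ = 0.526.
So (0.400, 0.222), (0.500, F(s₁)), (0.526, 0) are collinear:
F(s₁) = 0.222 · (0.500 − 0.526) / (0.400 − 0.526) = 0.222 · (-0.02600)/(-0.12600) = 0.04581

0.046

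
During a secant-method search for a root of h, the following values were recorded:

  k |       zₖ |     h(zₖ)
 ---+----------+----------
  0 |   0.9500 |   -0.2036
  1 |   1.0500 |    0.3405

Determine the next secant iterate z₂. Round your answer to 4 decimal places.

0.9874

z₂ = 1.0500 − 0.3405·(1.0500 − 0.9500) / (0.3405 − (-0.2036))
   = 1.0500 − (0.034050)/(0.544100) = 0.987420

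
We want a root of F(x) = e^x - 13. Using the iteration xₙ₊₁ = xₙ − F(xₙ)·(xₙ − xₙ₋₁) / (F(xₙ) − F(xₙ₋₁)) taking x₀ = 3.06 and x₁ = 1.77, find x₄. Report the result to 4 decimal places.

2.5554

F(3.06) = 8.327557, F(1.77) = -7.129147
x₂ = 1.770000 − (-7.129147)·(1.770000 − 3.060000) / (-7.129147 − 8.327557) = 1.770000 − (9.196599)/(-15.456704) = 2.364991
F(2.364991) = -2.356057
x₃ = 2.364991 − (-2.356057)·(2.364991 − 1.770000) / (-2.356057 − (-7.129147)) = 2.364991 − (-1.401833)/(4.773089) = 2.658686
F(2.658686) = 1.277517
x₄ = 2.658686 − 1.277517·(2.658686 − 2.364991) / (1.277517 − (-2.356057)) = 2.658686 − (0.375200)/(3.633574) = 2.555427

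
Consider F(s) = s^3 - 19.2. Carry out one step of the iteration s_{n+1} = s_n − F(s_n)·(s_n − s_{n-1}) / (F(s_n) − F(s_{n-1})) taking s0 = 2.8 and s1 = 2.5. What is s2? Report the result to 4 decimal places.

2.6695

F(2.8) = 2.752000, F(2.5) = -3.575000
s2 = 2.500000 − (-3.575000)·(2.500000 − 2.800000) / (-3.575000 − 2.752000) = 2.500000 − (1.072500)/(-6.327000) = 2.669512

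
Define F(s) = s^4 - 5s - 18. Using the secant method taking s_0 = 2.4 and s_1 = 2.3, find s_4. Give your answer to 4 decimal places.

F(2.4) = 3.177600, F(2.3) = -1.515900
s_2 = 2.300000 − (-1.515900)·(2.300000 − 2.400000) / (-1.515900 − 3.177600) = 2.300000 − (0.151590)/(-4.693500) = 2.332298
F(2.332298) = -0.072096
s_3 = 2.332298 − (-0.072096)·(2.332298 − 2.300000) / (-0.072096 − (-1.515900)) = 2.332298 − (-0.002329)/(1.443804) = 2.333911
F(2.333911) = 0.001769
s_4 = 2.333911 − 0.001769·(2.333911 − 2.332298) / (0.001769 − (-0.072096)) = 2.333911 − (0.000003)/(0.073866) = 2.333872

2.3339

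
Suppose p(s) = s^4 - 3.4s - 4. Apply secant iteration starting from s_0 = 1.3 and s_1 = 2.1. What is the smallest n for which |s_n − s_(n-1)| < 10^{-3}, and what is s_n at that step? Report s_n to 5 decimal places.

n = 6, s_n = 1.78069

p(1.3) = -5.5639000, p(2.1) = 8.3081000
s_2 = 2.1000000 − 8.3081000·(0.8000000)/(13.8720000) = 1.6208708;  |Δ| = 0.4791292
p(1.6208708) = -2.6086642
s_3 = 1.6208708 − (-2.6086642)·(-0.4791292)/(-10.9167642) = 1.7353633;  |Δ| = 0.1144925
p(1.7353633) = -0.8311890
s_4 = 1.7353633 − (-0.8311890)·(0.1144925)/(1.7774752) = 1.7889026;  |Δ| = 0.0535394
p(1.7889026) = 0.1588358
s_5 = 1.7889026 − 0.1588358·(0.0535394)/(0.9900249) = 1.7803130;  |Δ| = 0.0085897
p(1.7803130) = -0.0072432
s_6 = 1.7803130 − (-0.0072432)·(-0.0085897)/(-0.1660791) = 1.7806876;  |Δ| = 0.0003746
|s_6 − s_5| = 0.0003746 < 10^{-3}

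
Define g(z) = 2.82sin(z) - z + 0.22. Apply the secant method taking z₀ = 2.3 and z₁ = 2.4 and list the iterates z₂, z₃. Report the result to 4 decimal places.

2.3077, 2.3079

g(2.3) = 0.022889, g(2.4) = -0.275194
z₂ = 2.400000 − (-0.275194)·(2.400000 − 2.300000) / (-0.275194 − 0.022889) = 2.400000 − (-0.027519)/(-0.298083) = 2.307679
g(2.307679) = 0.000721
z₃ = 2.307679 − 0.000721·(2.307679 − 2.400000) / (0.000721 − (-0.275194)) = 2.307679 − (-0.000067)/(0.275915) = 2.307920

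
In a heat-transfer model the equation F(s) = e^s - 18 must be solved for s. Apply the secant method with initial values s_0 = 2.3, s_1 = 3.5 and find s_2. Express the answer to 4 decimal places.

2.7162

F(2.3) = -8.025818, F(3.5) = 15.115452
s_2 = 3.500000 − 15.115452·(3.500000 − 2.300000) / (15.115452 − (-8.025818)) = 3.500000 − (18.138542)/(23.141270) = 2.716182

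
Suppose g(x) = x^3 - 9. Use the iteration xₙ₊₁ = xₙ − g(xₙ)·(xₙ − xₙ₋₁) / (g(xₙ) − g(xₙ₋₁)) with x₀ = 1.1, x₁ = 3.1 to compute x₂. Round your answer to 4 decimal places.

g(1.1) = -7.669000, g(3.1) = 20.791000
x₂ = 3.100000 − 20.791000·(3.100000 − 1.100000) / (20.791000 − (-7.669000)) = 3.100000 − (41.582000)/(28.460000) = 1.638932

1.6389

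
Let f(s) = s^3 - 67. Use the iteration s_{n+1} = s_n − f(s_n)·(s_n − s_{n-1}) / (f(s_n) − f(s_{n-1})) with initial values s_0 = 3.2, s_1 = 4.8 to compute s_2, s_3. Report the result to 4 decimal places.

f(3.2) = -34.232000, f(4.8) = 43.592000
s_2 = 4.800000 − 43.592000·(4.800000 − 3.200000) / (43.592000 − (-34.232000)) = 4.800000 − (69.747200)/(77.824000) = 3.903783
f(3.903783) = -7.508219
s_3 = 3.903783 − (-7.508219)·(3.903783 − 4.800000) / (-7.508219 − 43.592000) = 3.903783 − (6.728994)/(-51.100219) = 4.035465

3.9038, 4.0355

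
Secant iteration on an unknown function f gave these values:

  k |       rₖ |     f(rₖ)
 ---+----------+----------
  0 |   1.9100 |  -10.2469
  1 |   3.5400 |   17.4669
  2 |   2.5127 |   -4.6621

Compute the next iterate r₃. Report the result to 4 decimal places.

r₃ = 2.5127 − (-4.6621)·(2.5127 − 3.5400) / (-4.6621 − 17.4669)
   = 2.5127 − (4.789375)/(-22.129000) = 2.729130

2.7291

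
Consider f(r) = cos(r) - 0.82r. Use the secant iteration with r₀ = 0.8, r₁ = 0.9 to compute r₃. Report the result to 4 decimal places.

0.8263

f(0.8) = 0.040707, f(0.9) = -0.116390
r₂ = 0.900000 − (-0.116390)·(0.900000 − 0.800000) / (-0.116390 − 0.040707) = 0.900000 − (-0.011639)/(-0.157097) = 0.825912
f(0.825912) = 0.000639
r₃ = 0.825912 − 0.000639·(0.825912 − 0.900000) / (0.000639 − (-0.116390)) = 0.825912 − (-0.000047)/(0.117029) = 0.826316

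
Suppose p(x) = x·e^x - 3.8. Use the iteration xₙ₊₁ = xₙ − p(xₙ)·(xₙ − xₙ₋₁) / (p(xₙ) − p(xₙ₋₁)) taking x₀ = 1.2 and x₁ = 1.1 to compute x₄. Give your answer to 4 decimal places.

1.1743

p(1.2) = 0.184140, p(1.1) = -0.495417
x₂ = 1.100000 − (-0.495417)·(1.100000 − 1.200000) / (-0.495417 − 0.184140) = 1.100000 − (0.049542)/(-0.679558) = 1.172903
p(1.172903) = -0.009929
x₃ = 1.172903 − (-0.009929)·(1.172903 − 1.100000) / (-0.009929 − (-0.495417)) = 1.172903 − (-0.000724)/(0.485488) = 1.174394
p(1.174394) = 0.000551
x₄ = 1.174394 − 0.000551·(1.174394 − 1.172903) / (0.000551 − (-0.009929)) = 1.174394 − (0.000001)/(0.010480) = 1.174315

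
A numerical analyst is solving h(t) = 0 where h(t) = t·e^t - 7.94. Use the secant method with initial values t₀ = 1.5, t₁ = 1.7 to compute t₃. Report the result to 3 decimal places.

h(1.5) = -1.21747, h(1.7) = 1.36571
t₂ = 1.70000 − 1.36571·(1.70000 − 1.50000) / (1.36571 − (-1.21747)) = 1.70000 − (0.27314)/(2.58318) = 1.59426
h(1.59426) = -0.08876
t₃ = 1.59426 − (-0.08876)·(1.59426 − 1.70000) / (-0.08876 − 1.36571) = 1.59426 − (0.00939)/(-1.45447) = 1.60071

1.601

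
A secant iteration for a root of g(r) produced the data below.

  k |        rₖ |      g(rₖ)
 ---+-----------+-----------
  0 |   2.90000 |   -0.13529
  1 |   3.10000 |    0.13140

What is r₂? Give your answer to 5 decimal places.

r₂ = 3.10000 − 0.13140·(3.10000 − 2.90000) / (0.13140 − (-0.13529))
   = 3.10000 − (0.0262800)/(0.2666900) = 3.0014586

3.00146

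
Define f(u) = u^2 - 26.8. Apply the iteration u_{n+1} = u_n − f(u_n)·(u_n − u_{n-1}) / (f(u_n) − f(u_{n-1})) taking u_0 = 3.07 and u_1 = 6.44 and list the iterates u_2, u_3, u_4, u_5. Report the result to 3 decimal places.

f(3.07) = -17.37510, f(6.44) = 14.67360
u_2 = 6.44000 − 14.67360·(6.44000 − 3.07000) / (14.67360 − (-17.37510)) = 6.44000 − (49.45003)/(32.04870) = 4.89703
f(4.89703) = -2.81905
u_3 = 4.89703 − (-2.81905)·(4.89703 − 6.44000) / (-2.81905 − 14.67360) = 4.89703 − (4.34970)/(-17.49265) = 5.14569
f(5.14569) = -0.32184
u_4 = 5.14569 − (-0.32184)·(5.14569 − 4.89703) / (-0.32184 − (-2.81905)) = 5.14569 − (-0.08003)/(2.49721) = 5.17774
f(5.17774) = 0.00900
u_5 = 5.17774 − 0.00900·(5.17774 − 5.14569) / (0.00900 − (-0.32184)) = 5.17774 − (0.00029)/(0.33084) = 5.17687

4.897, 5.146, 5.178, 5.177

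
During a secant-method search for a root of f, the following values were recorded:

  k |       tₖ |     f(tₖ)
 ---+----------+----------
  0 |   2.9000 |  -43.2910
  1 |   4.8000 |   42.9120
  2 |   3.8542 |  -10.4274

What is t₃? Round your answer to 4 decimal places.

t₃ = 3.8542 − (-10.4274)·(3.8542 − 4.8000) / (-10.4274 − 42.9120)
   = 3.8542 − (9.862235)/(-53.339400) = 4.039096

4.0391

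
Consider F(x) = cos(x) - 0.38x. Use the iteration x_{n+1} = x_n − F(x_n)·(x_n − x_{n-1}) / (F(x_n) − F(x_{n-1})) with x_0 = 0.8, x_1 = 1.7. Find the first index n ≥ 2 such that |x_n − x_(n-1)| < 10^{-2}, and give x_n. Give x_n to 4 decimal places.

F(0.8) = 0.392707, F(1.7) = -0.774844
x_2 = 1.700000 − (-0.774844)·(0.900000)/(-1.167551) = 1.102716;  |Δ| = 0.597284
F(1.102716) = 0.032142
x_3 = 1.102716 − 0.032142·(-0.597284)/(0.806987) = 1.126505;  |Δ| = 0.023790
F(1.126505) = 0.001746
x_4 = 1.126505 − 0.001746·(0.023790)/(-0.030397) = 1.127872;  |Δ| = 0.001366
|x_4 − x_3| = 0.001366 < 10^{-2}

n = 4, x_n = 1.1279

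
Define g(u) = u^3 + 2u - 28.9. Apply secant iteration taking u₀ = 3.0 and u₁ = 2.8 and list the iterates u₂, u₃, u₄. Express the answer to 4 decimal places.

g(3.0) = 4.100000, g(2.8) = -1.348000
u₂ = 2.800000 − (-1.348000)·(2.800000 − 3.000000) / (-1.348000 − 4.100000) = 2.800000 − (0.269600)/(-5.448000) = 2.849486
g(2.849486) = -0.064424
u₃ = 2.849486 − (-0.064424)·(2.849486 − 2.800000) / (-0.064424 − (-1.348000)) = 2.849486 − (-0.003188)/(1.283576) = 2.851970
g(2.851970) = 0.001097
u₄ = 2.851970 − 0.001097·(2.851970 − 2.849486) / (0.001097 − (-0.064424)) = 2.851970 − (0.000003)/(0.065522) = 2.851928

2.8495, 2.8520, 2.8519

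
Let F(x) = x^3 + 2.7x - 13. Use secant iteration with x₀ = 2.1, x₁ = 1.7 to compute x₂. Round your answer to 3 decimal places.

F(2.1) = 1.93100, F(1.7) = -3.49700
x₂ = 1.70000 − (-3.49700)·(1.70000 − 2.10000) / (-3.49700 − 1.93100) = 1.70000 − (1.39880)/(-5.42800) = 1.95770

1.958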